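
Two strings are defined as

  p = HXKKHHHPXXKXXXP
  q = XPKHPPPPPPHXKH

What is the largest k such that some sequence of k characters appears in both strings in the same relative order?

6

One common subsequence of length 6: X at p[2]=q[1]; then K at p[4]=q[3]; then H at p[5]=q[4]; then H at p[7]=q[11]; then X at p[10]=q[12]; then K at p[11]=q[13]. Since dp[15][14] = 6, nothing longer is possible.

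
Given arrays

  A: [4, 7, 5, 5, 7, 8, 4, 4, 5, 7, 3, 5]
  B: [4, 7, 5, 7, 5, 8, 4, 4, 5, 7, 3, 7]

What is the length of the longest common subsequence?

10

Let dp[i][j] be the LCS length of the first i values of A and the first j values of B. dp[i][j] = dp[i-1][j-1]+1 when the i-th and j-th values match, else max(dp[i-1][j], dp[i][j-1]).
    ·  4  7  5  7  5  8  4  4  5  7  3  7
 ·  0  0  0  0  0  0  0  0  0  0  0  0  0
 4  0  1  1  1  1  1  1  1  1  1  1  1  1
 7  0  1  2  2  2  2  2  2  2  2  2  2  2
 5  0  1  2  3  3  3  3  3  3  3  3  3  3
 5  0  1  2  3  3  4  4  4  4  4  4  4  4
 7  0  1  2  3  4  4  4  4  4  4  5  5  5
 8  0  1  2  3  4  4  5  5  5  5  5  5  5
 4  0  1  2  3  4  4  5  6  6  6  6  6  6
 4  0  1  2  3  4  4  5  6  7  7  7  7  7
 5  0  1  2  3  4  5  5  6  7  8  8  8  8
 7  0  1  2  3  4  5  5  6  7  8  9  9  9
 3  0  1  2  3  4  5  5  6  7  8  9 10 10
 5  0  1  2  3  4  5  5  6  7  8  9 10 10
dp[12][12] = 10. One LCS (by backtracking along matches): 4, 7, 5, 5, 8, 4, 4, 5, 7, 3.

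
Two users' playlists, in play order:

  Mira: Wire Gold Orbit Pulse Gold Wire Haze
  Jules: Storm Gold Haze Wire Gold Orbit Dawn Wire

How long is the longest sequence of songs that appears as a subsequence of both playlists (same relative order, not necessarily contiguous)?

Pick Wire [1,4] → Gold [2,5] → Orbit [3,6] → Wire [6,8]; all 4 songs appear in both, in order, and the DP table's final entry dp[7][8] is also 4, so no common subsequence is longer.

4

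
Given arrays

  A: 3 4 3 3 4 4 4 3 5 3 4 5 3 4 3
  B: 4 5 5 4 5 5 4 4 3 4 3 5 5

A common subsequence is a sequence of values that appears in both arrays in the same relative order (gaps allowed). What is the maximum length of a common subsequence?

7

Match 4 [2,4]; then 4 [5,7]; then 4 [6,8]; then 4 [7,10]; then 3 [8,11]; then 5 [9,12]; then 5 [12,13] — 7 values in the same relative order in both, and the DP table's final entry dp[15][13] is also 7, so no common subsequence is longer.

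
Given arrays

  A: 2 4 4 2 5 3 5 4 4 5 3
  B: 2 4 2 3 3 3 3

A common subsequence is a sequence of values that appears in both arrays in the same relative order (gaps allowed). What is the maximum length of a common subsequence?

5

Taking 2 (A #1, B #1), 4 (A #3, B #2), 2 (A #4, B #3), 3 (A #6, B #6), 3 (A #11, B #7) gives a common subsequence of length 5. dp[11][7] = 5 confirms this is the maximum.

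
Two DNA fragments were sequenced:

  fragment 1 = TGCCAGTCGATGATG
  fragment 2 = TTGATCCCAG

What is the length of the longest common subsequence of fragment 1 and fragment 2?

7

Let dp[i][j] be the LCS length of the first i bases of fragment 1 and the first j bases of fragment 2. dp[i][j] = dp[i-1][j-1]+1 when the i-th and j-th bases match, else max(dp[i-1][j], dp[i][j-1]).
    ·  T  T  G  A  T  C  C  C  A  G
 ·  0  0  0  0  0  0  0  0  0  0  0
 T  0  1  1  1  1  1  1  1  1  1  1
 G  0  1  1  2  2  2  2  2  2  2  2
 C  0  1  1  2  2  2  3  3  3  3  3
 C  0  1  1  2  2  2  3  4  4  4  4
 A  0  1  1  2  3  3  3  4  4  5  5
 G  0  1  1  2  3  3  3  4  4  5  6
 T  0  1  2  2  3  4  4  4  4  5  6
 C  0  1  2  2  3  4  5  5  5  5  6
 G  0  1  2  3  3  4  5  5  5  5  6
 A  0  1  2  3  4  4  5  5  5  6  6
 T  0  1  2  3  4  5  5  5  5  6  6
 G  0  1  2  3  4  5  5  5  5  6  7
 A  0  1  2  3  4  5  5  5  5  6  7
 T  0  1  2  3  4  5  5  5  5  6  7
 G  0  1  2  3  4  5  5  5  5  6  7
dp[15][10] = 7. One LCS (by backtracking along matches): TGCCCAG.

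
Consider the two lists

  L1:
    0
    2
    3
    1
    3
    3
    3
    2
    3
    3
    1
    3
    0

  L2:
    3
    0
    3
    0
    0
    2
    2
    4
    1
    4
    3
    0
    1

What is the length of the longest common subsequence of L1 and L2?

6

Match 0 at L1[1]=L2[5], then 2 at L1[2]=L2[6], then 2 at L1[8]=L2[7], then 1 at L1[11]=L2[9], then 3 at L1[12]=L2[11], then 0 at L1[13]=L2[12] — 6 values in the same relative order in both. The LCS DP gives dp[13][13] = 6, so this is optimal.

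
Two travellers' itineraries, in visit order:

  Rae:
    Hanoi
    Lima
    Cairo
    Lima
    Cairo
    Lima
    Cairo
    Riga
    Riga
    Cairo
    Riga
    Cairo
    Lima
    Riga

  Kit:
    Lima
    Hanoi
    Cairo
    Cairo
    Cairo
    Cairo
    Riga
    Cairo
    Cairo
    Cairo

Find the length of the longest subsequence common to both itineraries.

Pick Hanoi [1,2], then Cairo [3,4], then Cairo [5,5], then Cairo [7,6], then Riga [8,7], then Cairo [10,9], then Cairo [12,10]; all 7 stops appear in both, in order. Since dp[14][10] = 7, nothing longer is possible.

7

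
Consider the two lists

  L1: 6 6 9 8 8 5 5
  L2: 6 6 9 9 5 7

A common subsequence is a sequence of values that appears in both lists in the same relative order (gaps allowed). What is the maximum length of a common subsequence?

Taking 6 [1,1] → 6 [2,2] → 9 [3,4] → 5 [6,5] gives a common subsequence of length 4. dp[7][6] = 4 confirms this is the maximum.

4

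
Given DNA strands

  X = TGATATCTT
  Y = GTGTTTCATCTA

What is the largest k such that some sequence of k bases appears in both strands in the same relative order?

7

One common subsequence of length 7: T (X #1, Y #2) → G (X #2, Y #3) → T (X #4, Y #6) → A (X #5, Y #8) → T (X #6, Y #9) → C (X #7, Y #10) → T (X #8, Y #11), and the DP table's final entry dp[9][12] is also 7, so no common subsequence is longer.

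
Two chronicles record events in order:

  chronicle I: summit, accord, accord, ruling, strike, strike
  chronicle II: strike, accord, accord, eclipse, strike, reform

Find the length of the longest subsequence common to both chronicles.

3

Match accord at chronicle I[2]=chronicle II[2], accord at chronicle I[3]=chronicle II[3], strike at chronicle I[5]=chronicle II[5] — 3 events in the same relative order in both. The LCS DP gives dp[6][6] = 3, so this is optimal.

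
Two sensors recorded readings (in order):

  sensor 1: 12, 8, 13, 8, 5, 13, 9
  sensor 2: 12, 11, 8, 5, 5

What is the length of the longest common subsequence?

3

Taking 12 (sensor 1 #1, sensor 2 #1), 8 (sensor 1 #2, sensor 2 #3), 5 (sensor 1 #5, sensor 2 #5) gives a common subsequence of length 3. The LCS DP gives dp[7][5] = 3, so this is optimal.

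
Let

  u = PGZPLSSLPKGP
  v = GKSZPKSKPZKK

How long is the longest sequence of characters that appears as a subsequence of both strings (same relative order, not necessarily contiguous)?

Taking G (u #2, v #1), Z (u #3, v #4), P (u #4, v #5), S (u #6, v #7), P (u #9, v #9), K (u #10, v #12) gives a common subsequence of length 6. Since dp[12][12] = 6, nothing longer is possible.

6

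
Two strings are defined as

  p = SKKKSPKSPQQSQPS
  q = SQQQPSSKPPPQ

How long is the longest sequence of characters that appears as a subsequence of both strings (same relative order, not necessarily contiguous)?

One common subsequence of length 6: S [8,1], then Q [10,2], then Q [11,3], then Q [13,4], then P [14,5], then S [15,7]. Since dp[15][12] = 6, nothing longer is possible.

6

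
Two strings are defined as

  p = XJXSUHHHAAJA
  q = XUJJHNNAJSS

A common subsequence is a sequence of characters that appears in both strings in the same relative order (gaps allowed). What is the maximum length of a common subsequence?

Let dp[i][j] be the LCS length of the first i characters of p and the first j characters of q. dp[i][j] = dp[i-1][j-1]+1 when the i-th and j-th characters match, else max(dp[i-1][j], dp[i][j-1]).
    ·  X  U  J  J  H  N  N  A  J  S  S
 ·  0  0  0  0  0  0  0  0  0  0  0  0
 X  0  1  1  1  1  1  1  1  1  1  1  1
 J  0  1  1  2  2  2  2  2  2  2  2  2
 X  0  1  1  2  2  2  2  2  2  2  2  2
 S  0  1  1  2  2  2  2  2  2  2  3  3
 U  0  1  2  2  2  2  2  2  2  2  3  3
 H  0  1  2  2  2  3  3  3  3  3  3  3
 H  0  1  2  2  2  3  3  3  3  3  3  3
 H  0  1  2  2  2  3  3  3  3  3  3  3
 A  0  1  2  2  2  3  3  3  4  4  4  4
 A  0  1  2  2  2  3  3  3  4  4  4  4
 J  0  1  2  3  3  3  3  3  4  5  5  5
 A  0  1  2  3  3  3  3  3  4  5  5  5
dp[12][11] = 5. One LCS (by backtracking along matches): XJHAJ.

5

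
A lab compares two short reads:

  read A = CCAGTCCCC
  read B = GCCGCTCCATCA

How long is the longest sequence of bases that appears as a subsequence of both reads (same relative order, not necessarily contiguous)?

One common subsequence of length 7: C (read A #1, read B #2); then C (read A #2, read B #3); then G (read A #4, read B #4); then T (read A #5, read B #6); then C (read A #6, read B #7); then C (read A #7, read B #8); then C (read A #8, read B #11). Since dp[9][12] = 7, nothing longer is possible.

7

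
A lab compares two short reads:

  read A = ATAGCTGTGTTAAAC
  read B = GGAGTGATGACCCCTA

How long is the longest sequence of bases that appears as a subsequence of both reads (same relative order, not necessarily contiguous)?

8

Pick A at read A[3]=read B[3] → G at read A[4]=read B[4] → T at read A[6]=read B[5] → G at read A[7]=read B[6] → T at read A[8]=read B[8] → G at read A[9]=read B[9] → T at read A[11]=read B[15] → A at read A[14]=read B[16]; all 8 bases appear in both, in order, and the DP table's final entry dp[15][16] is also 8, so no common subsequence is longer.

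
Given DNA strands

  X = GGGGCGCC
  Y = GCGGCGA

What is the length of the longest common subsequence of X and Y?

Let dp[i][j] be the LCS length of the first i bases of X and the first j bases of Y. dp[i][j] = dp[i-1][j-1]+1 when the i-th and j-th bases match, else max(dp[i-1][j], dp[i][j-1]).
    ·  G  C  G  G  C  G  A
 ·  0  0  0  0  0  0  0  0
 G  0  1  1  1  1  1  1  1
 G  0  1  1  2  2  2  2  2
 G  0  1  1  2  3  3  3  3
 G  0  1  1  2  3  3  4  4
 C  0  1  2  2  3  4  4  4
 G  0  1  2  3  3  4  5  5
 C  0  1  2  3  3  4  5  5
 C  0  1  2  3  3  4  5  5
dp[8][7] = 5. One LCS (by backtracking along matches): GGGCG.

5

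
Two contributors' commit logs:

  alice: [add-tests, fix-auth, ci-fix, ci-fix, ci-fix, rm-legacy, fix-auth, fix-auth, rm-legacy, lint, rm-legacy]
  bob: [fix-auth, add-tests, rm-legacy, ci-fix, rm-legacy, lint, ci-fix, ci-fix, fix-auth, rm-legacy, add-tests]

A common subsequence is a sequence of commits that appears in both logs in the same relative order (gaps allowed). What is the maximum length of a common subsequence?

One common subsequence of length 6: add-tests (alice #1, bob #2), ci-fix (alice #3, bob #4), ci-fix (alice #4, bob #7), ci-fix (alice #5, bob #8), fix-auth (alice #8, bob #9), rm-legacy (alice #9, bob #10). Since dp[11][11] = 6, nothing longer is possible.

6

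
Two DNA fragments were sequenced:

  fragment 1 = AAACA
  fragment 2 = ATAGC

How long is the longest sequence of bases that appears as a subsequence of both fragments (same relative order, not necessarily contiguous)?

One common subsequence of length 3: A at fragment 1[1]=fragment 2[1] → A at fragment 1[2]=fragment 2[3] → C at fragment 1[4]=fragment 2[5]. dp[5][5] = 3 confirms this is the maximum.

3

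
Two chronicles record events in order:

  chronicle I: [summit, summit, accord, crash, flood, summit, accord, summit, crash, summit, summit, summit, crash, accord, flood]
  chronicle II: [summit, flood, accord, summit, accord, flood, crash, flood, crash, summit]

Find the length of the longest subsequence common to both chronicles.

7

Taking summit (chronicle I #1, chronicle II #1); then summit (chronicle I #2, chronicle II #4); then accord (chronicle I #3, chronicle II #5); then crash (chronicle I #4, chronicle II #7); then flood (chronicle I #5, chronicle II #8); then crash (chronicle I #9, chronicle II #9); then summit (chronicle I #12, chronicle II #10) gives a common subsequence of length 7. The LCS DP gives dp[15][10] = 7, so this is optimal.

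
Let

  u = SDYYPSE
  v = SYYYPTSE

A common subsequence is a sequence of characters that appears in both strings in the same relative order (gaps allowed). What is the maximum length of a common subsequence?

6

Let dp[i][j] be the LCS length of the first i characters of u and the first j characters of v. dp[i][j] = dp[i-1][j-1]+1 when the i-th and j-th characters match, else max(dp[i-1][j], dp[i][j-1]).
    ·  S  Y  Y  Y  P  T  S  E
 ·  0  0  0  0  0  0  0  0  0
 S  0  1  1  1  1  1  1  1  1
 D  0  1  1  1  1  1  1  1  1
 Y  0  1  2  2  2  2  2  2  2
 Y  0  1  2  3  3  3  3  3  3
 P  0  1  2  3  3  4  4  4  4
 S  0  1  2  3  3  4  4  5  5
 E  0  1  2  3  3  4  4  5  6
dp[7][8] = 6. One LCS (by backtracking along matches): SYYPSE.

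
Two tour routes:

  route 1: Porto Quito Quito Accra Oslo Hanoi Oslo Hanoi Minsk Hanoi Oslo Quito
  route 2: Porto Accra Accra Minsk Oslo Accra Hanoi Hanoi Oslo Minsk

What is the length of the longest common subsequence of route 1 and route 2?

Taking Porto [1,1], then Accra [4,3], then Oslo [5,5], then Hanoi [6,8], then Oslo [7,9], then Minsk [9,10] gives a common subsequence of length 6, and the DP table's final entry dp[12][10] is also 6, so no common subsequence is longer.

6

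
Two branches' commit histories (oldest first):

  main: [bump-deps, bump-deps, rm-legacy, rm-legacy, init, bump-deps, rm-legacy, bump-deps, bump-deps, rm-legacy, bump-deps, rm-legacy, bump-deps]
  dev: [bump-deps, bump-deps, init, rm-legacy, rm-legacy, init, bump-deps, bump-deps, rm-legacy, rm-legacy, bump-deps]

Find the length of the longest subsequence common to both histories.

Taking bump-deps (main #1, dev #1); then bump-deps (main #2, dev #2); then rm-legacy (main #3, dev #4); then rm-legacy (main #4, dev #5); then init (main #5, dev #6); then bump-deps (main #8, dev #7); then bump-deps (main #9, dev #8); then rm-legacy (main #10, dev #9); then rm-legacy (main #12, dev #10); then bump-deps (main #13, dev #11) gives a common subsequence of length 10. Since dp[13][11] = 10, nothing longer is possible.

10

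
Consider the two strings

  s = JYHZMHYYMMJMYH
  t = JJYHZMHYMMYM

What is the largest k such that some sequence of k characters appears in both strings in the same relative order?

Pick J [1,2] → Y [2,3] → H [3,4] → Z [4,5] → M [5,6] → H [6,7] → Y [8,8] → M [9,9] → M [10,10] → M [12,12]; all 10 characters appear in both, in order. The LCS DP gives dp[14][12] = 10, so this is optimal.

10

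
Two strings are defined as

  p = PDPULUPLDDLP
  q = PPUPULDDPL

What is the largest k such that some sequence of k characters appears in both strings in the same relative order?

Let dp[i][j] be the LCS length of the first i characters of p and the first j characters of q. dp[i][j] = dp[i-1][j-1]+1 when the i-th and j-th characters match, else max(dp[i-1][j], dp[i][j-1]).
    ·  P  P  U  P  U  L  D  D  P  L
 ·  0  0  0  0  0  0  0  0  0  0  0
 P  0  1  1  1  1  1  1  1  1  1  1
 D  0  1  1  1  1  1  1  2  2  2  2
 P  0  1  2  2  2  2  2  2  2  3  3
 U  0  1  2  3  3  3  3  3  3  3  3
 L  0  1  2  3  3  3  4  4  4  4  4
 U  0  1  2  3  3  4  4  4  4  4  4
 P  0  1  2  3  4  4  4  4  4  5  5
 L  0  1  2  3  4  4  5  5  5  5  6
 D  0  1  2  3  4  4  5  6  6  6  6
 D  0  1  2  3  4  4  5  6  7  7  7
 L  0  1  2  3  4  4  5  6  7  7  8
 P  0  1  2  3  4  4  5  6  7  8  8
dp[12][10] = 8. One LCS (by backtracking along matches): PPUULDDL.

8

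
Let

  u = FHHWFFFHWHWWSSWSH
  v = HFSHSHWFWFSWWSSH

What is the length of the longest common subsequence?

11

Taking F [1,2] → H [2,4] → H [3,6] → W [4,7] → F [5,8] → F [6,10] → W [11,12] → W [12,13] → S [14,14] → S [16,15] → H [17,16] gives a common subsequence of length 11, and the DP table's final entry dp[17][16] is also 11, so no common subsequence is longer.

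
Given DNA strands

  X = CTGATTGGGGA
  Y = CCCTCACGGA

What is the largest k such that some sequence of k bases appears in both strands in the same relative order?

Taking C (X #1, Y #3), then T (X #2, Y #4), then A (X #4, Y #6), then G (X #9, Y #8), then G (X #10, Y #9), then A (X #11, Y #10) gives a common subsequence of length 6, and the DP table's final entry dp[11][10] is also 6, so no common subsequence is longer.

6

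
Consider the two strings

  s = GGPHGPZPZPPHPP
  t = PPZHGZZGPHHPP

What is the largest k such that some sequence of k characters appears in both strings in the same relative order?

9

Pick P (s #3, t #2); then H (s #4, t #4); then G (s #5, t #5); then Z (s #7, t #6); then Z (s #9, t #7); then P (s #10, t #9); then H (s #12, t #11); then P (s #13, t #12); then P (s #14, t #13); all 9 characters appear in both, in order. dp[14][13] = 9 confirms this is the maximum.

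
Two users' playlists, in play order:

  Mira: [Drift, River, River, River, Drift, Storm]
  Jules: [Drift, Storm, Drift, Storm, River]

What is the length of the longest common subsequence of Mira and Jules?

Match Drift (Mira #1, Jules #1), then Drift (Mira #5, Jules #3), then Storm (Mira #6, Jules #4) — 3 songs in the same relative order in both. dp[6][5] = 3 confirms this is the maximum.

3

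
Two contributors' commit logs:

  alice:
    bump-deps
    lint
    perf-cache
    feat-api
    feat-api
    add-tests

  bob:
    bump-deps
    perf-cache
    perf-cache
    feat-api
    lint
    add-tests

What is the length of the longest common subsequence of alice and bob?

Pick bump-deps [1,1], perf-cache [3,3], feat-api [4,4], add-tests [6,6]; all 4 commits appear in both, in order. The LCS DP gives dp[6][6] = 4, so this is optimal.

4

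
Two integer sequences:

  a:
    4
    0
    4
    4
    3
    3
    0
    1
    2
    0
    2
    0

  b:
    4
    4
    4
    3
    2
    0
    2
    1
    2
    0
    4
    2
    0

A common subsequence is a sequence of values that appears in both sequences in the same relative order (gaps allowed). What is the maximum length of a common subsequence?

Taking 4 at a[1]=b[1], 4 at a[3]=b[2], 4 at a[4]=b[3], 3 at a[5]=b[4], 0 at a[7]=b[6], 1 at a[8]=b[8], 2 at a[9]=b[9], 0 at a[10]=b[10], 2 at a[11]=b[12], 0 at a[12]=b[13] gives a common subsequence of length 10. Since dp[12][13] = 10, nothing longer is possible.

10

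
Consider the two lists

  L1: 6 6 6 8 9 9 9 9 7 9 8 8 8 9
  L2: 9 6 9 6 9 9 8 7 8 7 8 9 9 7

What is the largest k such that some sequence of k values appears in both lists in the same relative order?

8

Taking 6 (L1 #1, L2 #2), then 6 (L1 #3, L2 #4), then 9 (L1 #5, L2 #5), then 9 (L1 #6, L2 #6), then 7 (L1 #9, L2 #8), then 8 (L1 #11, L2 #9), then 8 (L1 #12, L2 #11), then 9 (L1 #14, L2 #13) gives a common subsequence of length 8, and the DP table's final entry dp[14][14] is also 8, so no common subsequence is longer.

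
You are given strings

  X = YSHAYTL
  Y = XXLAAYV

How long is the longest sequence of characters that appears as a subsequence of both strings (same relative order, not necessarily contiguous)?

Let dp[i][j] be the LCS length of the first i characters of X and the first j characters of Y. dp[i][j] = dp[i-1][j-1]+1 when the i-th and j-th characters match, else max(dp[i-1][j], dp[i][j-1]).
    ·  X  X  L  A  A  Y  V
 ·  0  0  0  0  0  0  0  0
 Y  0  0  0  0  0  0  1  1
 S  0  0  0  0  0  0  1  1
 H  0  0  0  0  0  0  1  1
 A  0  0  0  0  1  1  1  1
 Y  0  0  0  0  1  1  2  2
 T  0  0  0  0  1  1  2  2
 L  0  0  0  1  1  1  2  2
dp[7][7] = 2. One LCS (by backtracking along matches): AY.

2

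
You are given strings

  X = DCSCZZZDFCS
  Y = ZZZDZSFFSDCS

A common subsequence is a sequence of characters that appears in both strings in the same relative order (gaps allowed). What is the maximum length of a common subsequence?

Taking Z (X #5, Y #1), then Z (X #6, Y #2), then Z (X #7, Y #3), then D (X #8, Y #4), then F (X #9, Y #8), then C (X #10, Y #11), then S (X #11, Y #12) gives a common subsequence of length 7. dp[11][12] = 7 confirms this is the maximum.

7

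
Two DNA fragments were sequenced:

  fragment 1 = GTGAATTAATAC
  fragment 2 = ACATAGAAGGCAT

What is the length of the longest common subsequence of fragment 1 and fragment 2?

Taking A [4,1], then A [5,3], then T [7,4], then A [8,5], then A [9,7], then A [11,8], then C [12,11] gives a common subsequence of length 7, and the DP table's final entry dp[12][13] is also 7, so no common subsequence is longer.

7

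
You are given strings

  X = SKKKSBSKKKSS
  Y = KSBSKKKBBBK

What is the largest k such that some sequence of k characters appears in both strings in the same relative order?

Let dp[i][j] be the LCS length of the first i characters of X and the first j characters of Y. dp[i][j] = dp[i-1][j-1]+1 when the i-th and j-th characters match, else max(dp[i-1][j], dp[i][j-1]).
    ·  K  S  B  S  K  K  K  B  B  B  K
 ·  0  0  0  0  0  0  0  0  0  0  0  0
 S  0  0  1  1  1  1  1  1  1  1  1  1
 K  0  1  1  1  1  2  2  2  2  2  2  2
 K  0  1  1  1  1  2  3  3  3  3  3  3
 K  0  1  1  1  1  2  3  4  4  4  4  4
 S  0  1  2  2  2  2  3  4  4  4  4  4
 B  0  1  2  3  3  3  3  4  5  5  5  5
 S  0  1  2  3  4  4  4  4  5  5  5  5
 K  0  1  2  3  4  5  5  5  5  5  5  6
 K  0  1  2  3  4  5  6  6  6  6  6  6
 K  0  1  2  3  4  5  6  7  7  7  7  7
 S  0  1  2  3  4  5  6  7  7  7  7  7
 S  0  1  2  3  4  5  6  7  7  7  7  7
dp[12][11] = 7. One LCS (by backtracking along matches): KSBSKKK.

7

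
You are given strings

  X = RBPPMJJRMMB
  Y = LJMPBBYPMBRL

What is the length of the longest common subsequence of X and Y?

One common subsequence of length 4: B (X #2, Y #6), then P (X #4, Y #8), then M (X #5, Y #9), then R (X #8, Y #11). The LCS DP gives dp[11][12] = 4, so this is optimal.

4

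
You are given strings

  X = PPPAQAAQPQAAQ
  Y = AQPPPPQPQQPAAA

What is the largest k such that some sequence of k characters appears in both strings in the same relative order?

Taking P at X[1]=Y[5], then P at X[2]=Y[6], then P at X[3]=Y[8], then Q at X[5]=Y[9], then Q at X[8]=Y[10], then P at X[9]=Y[11], then A at X[11]=Y[13], then A at X[12]=Y[14] gives a common subsequence of length 8. dp[13][14] = 8 confirms this is the maximum.

8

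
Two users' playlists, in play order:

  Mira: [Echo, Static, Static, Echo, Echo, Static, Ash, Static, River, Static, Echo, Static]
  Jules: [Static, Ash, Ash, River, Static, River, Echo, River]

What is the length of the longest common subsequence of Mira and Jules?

5

Match Static at Mira[2]=Jules[1]; then Ash at Mira[7]=Jules[3]; then Static at Mira[8]=Jules[5]; then River at Mira[9]=Jules[6]; then Echo at Mira[11]=Jules[7] — 5 songs in the same relative order in both, and the DP table's final entry dp[12][8] is also 5, so no common subsequence is longer.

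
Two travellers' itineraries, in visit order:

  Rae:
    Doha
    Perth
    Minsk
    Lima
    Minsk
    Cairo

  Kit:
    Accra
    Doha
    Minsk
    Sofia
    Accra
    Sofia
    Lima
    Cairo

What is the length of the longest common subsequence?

4

Match Doha at Rae[1]=Kit[2] → Minsk at Rae[3]=Kit[3] → Lima at Rae[4]=Kit[7] → Cairo at Rae[6]=Kit[8] — 4 stops in the same relative order in both. dp[6][8] = 4 confirms this is the maximum.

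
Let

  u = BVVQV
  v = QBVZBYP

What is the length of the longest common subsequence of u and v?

Let dp[i][j] be the LCS length of the first i characters of u and the first j characters of v. dp[i][j] = dp[i-1][j-1]+1 when the i-th and j-th characters match, else max(dp[i-1][j], dp[i][j-1]).
    ·  Q  B  V  Z  B  Y  P
 ·  0  0  0  0  0  0  0  0
 B  0  0  1  1  1  1  1  1
 V  0  0  1  2  2  2  2  2
 V  0  0  1  2  2  2  2  2
 Q  0  1  1  2  2  2  2  2
 V  0  1  1  2  2  2  2  2
dp[5][7] = 2. One LCS (by backtracking along matches): BV.

2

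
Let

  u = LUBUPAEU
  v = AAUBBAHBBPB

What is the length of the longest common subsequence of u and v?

One common subsequence of length 3: U at u[2]=v[3]; then B at u[3]=v[9]; then P at u[5]=v[10]. dp[8][11] = 3 confirms this is the maximum.

3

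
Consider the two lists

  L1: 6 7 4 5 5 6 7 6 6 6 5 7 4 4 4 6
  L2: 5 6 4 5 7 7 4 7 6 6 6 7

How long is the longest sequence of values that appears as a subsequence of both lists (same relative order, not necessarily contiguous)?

8

Taking 6 [1,2], 7 [2,6], 4 [3,7], 7 [7,8], 6 [8,9], 6 [9,10], 6 [10,11], 7 [12,12] gives a common subsequence of length 8, and the DP table's final entry dp[16][12] is also 8, so no common subsequence is longer.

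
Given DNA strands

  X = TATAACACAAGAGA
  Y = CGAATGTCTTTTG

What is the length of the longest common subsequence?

5

Pick C [6,1]; then A [7,3]; then A [9,4]; then G [11,6]; then G [13,13]; all 5 bases appear in both, in order, and the DP table's final entry dp[14][13] is also 5, so no common subsequence is longer.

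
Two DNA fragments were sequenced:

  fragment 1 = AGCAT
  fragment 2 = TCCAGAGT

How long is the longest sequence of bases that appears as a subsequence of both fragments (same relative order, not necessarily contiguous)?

4

Pick A (fragment 1 #1, fragment 2 #4) → G (fragment 1 #2, fragment 2 #5) → A (fragment 1 #4, fragment 2 #6) → T (fragment 1 #5, fragment 2 #8); all 4 bases appear in both, in order. dp[5][8] = 4 confirms this is the maximum.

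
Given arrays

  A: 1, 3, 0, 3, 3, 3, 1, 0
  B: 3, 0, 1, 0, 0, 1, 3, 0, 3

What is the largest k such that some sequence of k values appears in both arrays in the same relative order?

Let dp[i][j] be the LCS length of the first i values of A and the first j values of B. dp[i][j] = dp[i-1][j-1]+1 when the i-th and j-th values match, else max(dp[i-1][j], dp[i][j-1]).
    ·  3  0  1  0  0  1  3  0  3
 ·  0  0  0  0  0  0  0  0  0  0
 1  0  0  0  1  1  1  1  1  1  1
 3  0  1  1  1  1  1  1  2  2  2
 0  0  1  2  2  2  2  2  2  3  3
 3  0  1  2  2  2  2  2  3  3  4
 3  0  1  2  2  2  2  2  3  3  4
 3  0  1  2  2  2  2  2  3  3  4
 1  0  1  2  3  3  3  3  3  3  4
 0  0  1  2  3  4  4  4  4  4  4
dp[8][9] = 4. One LCS (by backtracking along matches): 1, 3, 0, 3.

4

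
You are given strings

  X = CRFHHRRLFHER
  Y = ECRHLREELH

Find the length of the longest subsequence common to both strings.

6

Let dp[i][j] be the LCS length of the first i characters of X and the first j characters of Y. dp[i][j] = dp[i-1][j-1]+1 when the i-th and j-th characters match, else max(dp[i-1][j], dp[i][j-1]).
    ·  E  C  R  H  L  R  E  E  L  H
 ·  0  0  0  0  0  0  0  0  0  0  0
 C  0  0  1  1  1  1  1  1  1  1  1
 R  0  0  1  2  2  2  2  2  2  2  2
 F  0  0  1  2  2  2  2  2  2  2  2
 H  0  0  1  2  3  3  3  3  3  3  3
 H  0  0  1  2  3  3  3  3  3  3  4
 R  0  0  1  2  3  3  4  4  4  4  4
 R  0  0  1  2  3  3  4  4  4  4  4
 L  0  0  1  2  3  4  4  4  4  5  5
 F  0  0  1  2  3  4  4  4  4  5  5
 H  0  0  1  2  3  4  4  4  4  5  6
 E  0  1  1  2  3  4  4  5  5  5  6
 R  0  1  1  2  3  4  5  5  5  5  6
dp[12][10] = 6. One LCS (by backtracking along matches): CRHRLH.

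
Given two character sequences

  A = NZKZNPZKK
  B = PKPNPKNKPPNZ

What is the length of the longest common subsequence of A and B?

Let dp[i][j] be the LCS length of the first i characters of A and the first j characters of B. dp[i][j] = dp[i-1][j-1]+1 when the i-th and j-th characters match, else max(dp[i-1][j], dp[i][j-1]).
    ·  P  K  P  N  P  K  N  K  P  P  N  Z
 ·  0  0  0  0  0  0  0  0  0  0  0  0  0
 N  0  0  0  0  1  1  1  1  1  1  1  1  1
 Z  0  0  0  0  1  1  1  1  1  1  1  1  2
 K  0  0  1  1  1  1  2  2  2  2  2  2  2
 Z  0  0  1  1  1  1  2  2  2  2  2  2  3
 N  0  0  1  1  2  2  2  3  3  3  3  3  3
 P  0  1  1  2  2  3  3  3  3  4  4  4  4
 Z  0  1  1  2  2  3  3  3  3  4  4  4  5
 K  0  1  2  2  2  3  4  4  4  4  4  4  5
 K  0  1  2  2  2  3  4  4  5  5  5  5  5
dp[9][12] = 5. One LCS (by backtracking along matches): NKNPZ.

5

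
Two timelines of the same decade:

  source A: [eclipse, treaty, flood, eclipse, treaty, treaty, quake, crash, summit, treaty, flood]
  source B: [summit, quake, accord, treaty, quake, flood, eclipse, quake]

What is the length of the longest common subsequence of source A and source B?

4

One common subsequence of length 4: treaty at source A[2]=source B[4], flood at source A[3]=source B[6], eclipse at source A[4]=source B[7], quake at source A[7]=source B[8]. dp[11][8] = 4 confirms this is the maximum.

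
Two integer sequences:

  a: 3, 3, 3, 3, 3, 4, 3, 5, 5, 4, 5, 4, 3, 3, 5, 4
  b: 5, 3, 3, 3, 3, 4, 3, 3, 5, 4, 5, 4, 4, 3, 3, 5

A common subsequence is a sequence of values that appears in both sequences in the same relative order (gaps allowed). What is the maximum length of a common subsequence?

13

Taking 3 (a #1, b #2), 3 (a #2, b #3), 3 (a #3, b #4), 3 (a #4, b #5), 3 (a #5, b #7), 3 (a #7, b #8), 5 (a #8, b #9), 5 (a #9, b #11), 4 (a #10, b #12), 4 (a #12, b #13), 3 (a #13, b #14), 3 (a #14, b #15), 5 (a #15, b #16) gives a common subsequence of length 13. The LCS DP gives dp[16][16] = 13, so this is optimal.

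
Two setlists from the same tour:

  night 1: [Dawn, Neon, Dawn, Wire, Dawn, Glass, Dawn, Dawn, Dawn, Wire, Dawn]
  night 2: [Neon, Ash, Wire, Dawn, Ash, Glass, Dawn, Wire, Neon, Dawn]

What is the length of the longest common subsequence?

One common subsequence of length 7: Neon at night 1[2]=night 2[1]; then Wire at night 1[4]=night 2[3]; then Dawn at night 1[5]=night 2[4]; then Glass at night 1[6]=night 2[6]; then Dawn at night 1[9]=night 2[7]; then Wire at night 1[10]=night 2[8]; then Dawn at night 1[11]=night 2[10]. dp[11][10] = 7 confirms this is the maximum.

7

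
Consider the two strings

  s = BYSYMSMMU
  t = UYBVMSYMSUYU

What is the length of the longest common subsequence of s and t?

6

Let dp[i][j] be the LCS length of the first i characters of s and the first j characters of t. dp[i][j] = dp[i-1][j-1]+1 when the i-th and j-th characters match, else max(dp[i-1][j], dp[i][j-1]).
    ·  U  Y  B  V  M  S  Y  M  S  U  Y  U
 ·  0  0  0  0  0  0  0  0  0  0  0  0  0
 B  0  0  0  1  1  1  1  1  1  1  1  1  1
 Y  0  0  1  1  1  1  1  2  2  2  2  2  2
 S  0  0  1  1  1  1  2  2  2  3  3  3  3
 Y  0  0  1  1  1  1  2  3  3  3  3  4  4
 M  0  0  1  1  1  2  2  3  4  4  4  4  4
 S  0  0  1  1  1  2  3  3  4  5  5  5  5
 M  0  0  1  1  1  2  3  3  4  5  5  5  5
 M  0  0  1  1  1  2  3  3  4  5  5  5  5
 U  0  1  1  1  1  2  3  3  4  5  6  6  6
dp[9][12] = 6. One LCS (by backtracking along matches): BSYMSU.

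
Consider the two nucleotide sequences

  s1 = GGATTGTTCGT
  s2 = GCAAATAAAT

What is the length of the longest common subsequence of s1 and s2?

Let dp[i][j] be the LCS length of the first i bases of s1 and the first j bases of s2. dp[i][j] = dp[i-1][j-1]+1 when the i-th and j-th bases match, else max(dp[i-1][j], dp[i][j-1]).
    ·  G  C  A  A  A  T  A  A  A  T
 ·  0  0  0  0  0  0  0  0  0  0  0
 G  0  1  1  1  1  1  1  1  1  1  1
 G  0  1  1  1  1  1  1  1  1  1  1
 A  0  1  1  2  2  2  2  2  2  2  2
 T  0  1  1  2  2  2  3  3  3  3  3
 T  0  1  1  2  2  2  3  3  3  3  4
 G  0  1  1  2  2  2  3  3  3  3  4
 T  0  1  1  2  2  2  3  3  3  3  4
 T  0  1  1  2  2  2  3  3  3  3  4
 C  0  1  2  2  2  2  3  3  3  3  4
 G  0  1  2  2  2  2  3  3  3  3  4
 T  0  1  2  2  2  2  3  3  3  3  4
dp[11][10] = 4. One LCS (by backtracking along matches): GATT.

4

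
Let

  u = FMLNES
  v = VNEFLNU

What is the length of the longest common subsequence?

3

Taking F (u #1, v #4) → L (u #3, v #5) → N (u #4, v #6) gives a common subsequence of length 3. Since dp[6][7] = 3, nothing longer is possible.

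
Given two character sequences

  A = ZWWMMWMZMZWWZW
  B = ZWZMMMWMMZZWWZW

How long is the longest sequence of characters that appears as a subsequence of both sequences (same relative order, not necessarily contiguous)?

One common subsequence of length 12: Z (A #1, B #1) → W (A #2, B #2) → M (A #4, B #5) → M (A #5, B #6) → W (A #6, B #7) → M (A #7, B #9) → Z (A #8, B #10) → Z (A #10, B #11) → W (A #11, B #12) → W (A #12, B #13) → Z (A #13, B #14) → W (A #14, B #15), and the DP table's final entry dp[14][15] is also 12, so no common subsequence is longer.

12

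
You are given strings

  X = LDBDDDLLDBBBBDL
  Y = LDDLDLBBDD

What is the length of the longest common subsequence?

8

One common subsequence of length 8: L at X[1]=Y[1] → D at X[2]=Y[2] → D at X[4]=Y[3] → D at X[6]=Y[5] → L at X[8]=Y[6] → B at X[10]=Y[7] → B at X[11]=Y[8] → D at X[14]=Y[10], and the DP table's final entry dp[15][10] is also 8, so no common subsequence is longer.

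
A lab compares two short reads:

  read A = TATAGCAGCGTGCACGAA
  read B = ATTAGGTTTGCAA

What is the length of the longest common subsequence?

10

Match T [1,2], then T [3,3], then A [4,4], then G [5,5], then G [8,6], then T [11,9], then G [12,10], then C [15,11], then A [17,12], then A [18,13] — 10 bases in the same relative order in both, and the DP table's final entry dp[18][13] is also 10, so no common subsequence is longer.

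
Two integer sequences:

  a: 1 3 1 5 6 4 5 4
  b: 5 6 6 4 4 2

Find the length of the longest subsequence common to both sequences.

4

One common subsequence of length 4: 5 [4,1]; then 6 [5,3]; then 4 [6,4]; then 4 [8,5]. dp[8][6] = 4 confirms this is the maximum.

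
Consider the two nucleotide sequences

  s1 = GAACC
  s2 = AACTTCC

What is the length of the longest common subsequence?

4

Pick A (s1 #2, s2 #1) → A (s1 #3, s2 #2) → C (s1 #4, s2 #6) → C (s1 #5, s2 #7); all 4 bases appear in both, in order. Since dp[5][7] = 4, nothing longer is possible.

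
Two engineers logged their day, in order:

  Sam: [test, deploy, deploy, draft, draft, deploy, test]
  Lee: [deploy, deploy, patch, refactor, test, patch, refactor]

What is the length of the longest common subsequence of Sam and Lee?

3

Taking deploy [2,1]; then deploy [3,2]; then test [7,5] gives a common subsequence of length 3. Since dp[7][7] = 3, nothing longer is possible.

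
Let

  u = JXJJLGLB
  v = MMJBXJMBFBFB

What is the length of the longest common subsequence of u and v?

Pick J (u #1, v #3), X (u #2, v #5), J (u #3, v #6), B (u #8, v #12); all 4 characters appear in both, in order. Since dp[8][12] = 4, nothing longer is possible.

4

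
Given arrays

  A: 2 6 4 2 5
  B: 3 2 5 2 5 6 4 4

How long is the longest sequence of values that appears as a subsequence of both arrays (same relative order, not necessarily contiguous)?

One common subsequence of length 3: 2 [1,4]; then 6 [2,6]; then 4 [3,8]. Since dp[5][8] = 3, nothing longer is possible.

3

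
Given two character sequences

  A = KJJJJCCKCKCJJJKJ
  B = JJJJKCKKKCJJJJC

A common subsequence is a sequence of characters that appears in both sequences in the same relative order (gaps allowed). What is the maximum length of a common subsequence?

Pick J [2,1] → J [3,2] → J [4,3] → J [5,4] → C [6,6] → K [8,8] → K [10,9] → C [11,10] → J [12,11] → J [13,12] → J [14,13] → J [16,14]; all 12 characters appear in both, in order. dp[16][15] = 12 confirms this is the maximum.

12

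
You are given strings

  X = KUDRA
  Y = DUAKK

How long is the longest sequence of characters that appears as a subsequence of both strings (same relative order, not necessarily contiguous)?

2

Let dp[i][j] be the LCS length of the first i characters of X and the first j characters of Y. dp[i][j] = dp[i-1][j-1]+1 when the i-th and j-th characters match, else max(dp[i-1][j], dp[i][j-1]).
    ·  D  U  A  K  K
 ·  0  0  0  0  0  0
 K  0  0  0  0  1  1
 U  0  0  1  1  1  1
 D  0  1  1  1  1  1
 R  0  1  1  1  1  1
 A  0  1  1  2  2  2
dp[5][5] = 2. One LCS (by backtracking along matches): UA.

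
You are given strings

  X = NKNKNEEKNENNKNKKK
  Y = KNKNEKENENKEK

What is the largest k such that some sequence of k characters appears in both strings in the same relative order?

Pick K [2,1] → N [3,2] → K [4,3] → N [5,4] → E [6,5] → E [7,7] → N [9,8] → E [10,9] → N [12,10] → K [13,11] → K [17,13]; all 11 characters appear in both, in order. dp[17][13] = 11 confirms this is the maximum.

11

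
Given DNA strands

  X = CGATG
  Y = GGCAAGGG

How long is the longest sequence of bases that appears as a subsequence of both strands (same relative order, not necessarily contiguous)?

Let dp[i][j] be the LCS length of the first i bases of X and the first j bases of Y. dp[i][j] = dp[i-1][j-1]+1 when the i-th and j-th bases match, else max(dp[i-1][j], dp[i][j-1]).
    ·  G  G  C  A  A  G  G  G
 ·  0  0  0  0  0  0  0  0  0
 C  0  0  0  1  1  1  1  1  1
 G  0  1  1  1  1  1  2  2  2
 A  0  1  1  1  2  2  2  2  2
 T  0  1  1  1  2  2  2  2  2
 G  0  1  2  2  2  2  3  3  3
dp[5][8] = 3. One LCS (by backtracking along matches): CGG.

3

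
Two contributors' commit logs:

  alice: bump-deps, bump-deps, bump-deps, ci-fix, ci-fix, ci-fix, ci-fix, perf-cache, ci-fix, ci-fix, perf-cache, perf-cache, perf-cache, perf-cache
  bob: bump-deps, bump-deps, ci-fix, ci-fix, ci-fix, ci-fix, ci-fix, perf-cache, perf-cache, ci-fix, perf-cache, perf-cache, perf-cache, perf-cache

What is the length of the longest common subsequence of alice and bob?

Match bump-deps (alice #1, bob #1), bump-deps (alice #2, bob #2), ci-fix (alice #4, bob #4), ci-fix (alice #5, bob #5), ci-fix (alice #6, bob #6), ci-fix (alice #7, bob #7), perf-cache (alice #8, bob #9), ci-fix (alice #10, bob #10), perf-cache (alice #11, bob #11), perf-cache (alice #12, bob #12), perf-cache (alice #13, bob #13), perf-cache (alice #14, bob #14) — 12 commits in the same relative order in both. dp[14][14] = 12 confirms this is the maximum.

12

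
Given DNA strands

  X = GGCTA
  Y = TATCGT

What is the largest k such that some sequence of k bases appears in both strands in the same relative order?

2

Let dp[i][j] be the LCS length of the first i bases of X and the first j bases of Y. dp[i][j] = dp[i-1][j-1]+1 when the i-th and j-th bases match, else max(dp[i-1][j], dp[i][j-1]).
    ·  T  A  T  C  G  T
 ·  0  0  0  0  0  0  0
 G  0  0  0  0  0  1  1
 G  0  0  0  0  0  1  1
 C  0  0  0  0  1  1  1
 T  0  1  1  1  1  1  2
 A  0  1  2  2  2  2  2
dp[5][6] = 2. One LCS (by backtracking along matches): GT.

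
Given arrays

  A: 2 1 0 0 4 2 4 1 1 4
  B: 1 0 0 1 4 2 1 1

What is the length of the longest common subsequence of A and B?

Taking 1 at A[2]=B[1] → 0 at A[3]=B[2] → 0 at A[4]=B[3] → 4 at A[5]=B[5] → 2 at A[6]=B[6] → 1 at A[8]=B[7] → 1 at A[9]=B[8] gives a common subsequence of length 7. Since dp[10][8] = 7, nothing longer is possible.

7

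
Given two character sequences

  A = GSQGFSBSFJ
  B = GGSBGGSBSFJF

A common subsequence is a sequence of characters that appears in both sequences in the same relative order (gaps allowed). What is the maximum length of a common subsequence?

Let dp[i][j] be the LCS length of the first i characters of A and the first j characters of B. dp[i][j] = dp[i-1][j-1]+1 when the i-th and j-th characters match, else max(dp[i-1][j], dp[i][j-1]).
    ·  G  G  S  B  G  G  S  B  S  F  J  F
 ·  0  0  0  0  0  0  0  0  0  0  0  0  0
 G  0  1  1  1  1  1  1  1  1  1  1  1  1
 S  0  1  1  2  2  2  2  2  2  2  2  2  2
 Q  0  1  1  2  2  2  2  2  2  2  2  2  2
 G  0  1  2  2  2  3  3  3  3  3  3  3  3
 F  0  1  2  2  2  3  3  3  3  3  4  4  4
 S  0  1  2  3  3  3  3  4  4  4  4  4  4
 B  0  1  2  3  4  4  4  4  5  5  5  5  5
 S  0  1  2  3  4  4  4  5  5  6  6  6  6
 F  0  1  2  3  4  4  4  5  5  6  7  7  7
 J  0  1  2  3  4  4  4  5  5  6  7  8  8
dp[10][12] = 8. One LCS (by backtracking along matches): GSGSBSFJ.

8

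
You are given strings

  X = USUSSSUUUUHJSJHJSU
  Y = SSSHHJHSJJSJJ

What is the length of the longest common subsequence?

Taking S at X[2]=Y[1], then S at X[4]=Y[2], then S at X[5]=Y[3], then H at X[11]=Y[5], then J at X[12]=Y[6], then S at X[13]=Y[8], then J at X[14]=Y[9], then J at X[16]=Y[10], then S at X[17]=Y[11] gives a common subsequence of length 9. The LCS DP gives dp[18][13] = 9, so this is optimal.

9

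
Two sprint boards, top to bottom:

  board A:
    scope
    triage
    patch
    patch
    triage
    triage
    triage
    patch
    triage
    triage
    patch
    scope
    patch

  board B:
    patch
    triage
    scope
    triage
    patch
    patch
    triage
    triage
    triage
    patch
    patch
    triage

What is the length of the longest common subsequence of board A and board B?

Match scope [1,3], then triage [2,4], then patch [3,5], then patch [4,6], then triage [5,7], then triage [6,8], then triage [7,9], then patch [8,11], then triage [10,12] — 9 tasks in the same relative order in both. dp[13][12] = 9 confirms this is the maximum.

9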